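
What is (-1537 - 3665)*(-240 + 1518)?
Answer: -6648156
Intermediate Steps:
(-1537 - 3665)*(-240 + 1518) = -5202*1278 = -6648156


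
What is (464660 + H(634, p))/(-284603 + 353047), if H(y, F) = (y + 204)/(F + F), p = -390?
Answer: 181216981/26693160 ≈ 6.7889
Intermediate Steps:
H(y, F) = (204 + y)/(2*F) (H(y, F) = (204 + y)/((2*F)) = (204 + y)*(1/(2*F)) = (204 + y)/(2*F))
(464660 + H(634, p))/(-284603 + 353047) = (464660 + (½)*(204 + 634)/(-390))/(-284603 + 353047) = (464660 + (½)*(-1/390)*838)/68444 = (464660 - 419/390)*(1/68444) = (181216981/390)*(1/68444) = 181216981/26693160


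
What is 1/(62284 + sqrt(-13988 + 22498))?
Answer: 1354/84332351 - sqrt(8510)/3879288146 ≈ 1.6032e-5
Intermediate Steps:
1/(62284 + sqrt(-13988 + 22498)) = 1/(62284 + sqrt(8510))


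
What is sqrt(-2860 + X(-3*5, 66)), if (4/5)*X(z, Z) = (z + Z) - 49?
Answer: 3*I*sqrt(1270)/2 ≈ 53.456*I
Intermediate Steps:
X(z, Z) = -245/4 + 5*Z/4 + 5*z/4 (X(z, Z) = 5*((z + Z) - 49)/4 = 5*((Z + z) - 49)/4 = 5*(-49 + Z + z)/4 = -245/4 + 5*Z/4 + 5*z/4)
sqrt(-2860 + X(-3*5, 66)) = sqrt(-2860 + (-245/4 + (5/4)*66 + 5*(-3*5)/4)) = sqrt(-2860 + (-245/4 + 165/2 + (5/4)*(-15))) = sqrt(-2860 + (-245/4 + 165/2 - 75/4)) = sqrt(-2860 + 5/2) = sqrt(-5715/2) = 3*I*sqrt(1270)/2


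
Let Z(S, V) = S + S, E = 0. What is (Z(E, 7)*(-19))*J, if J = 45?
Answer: 0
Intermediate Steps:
Z(S, V) = 2*S
(Z(E, 7)*(-19))*J = ((2*0)*(-19))*45 = (0*(-19))*45 = 0*45 = 0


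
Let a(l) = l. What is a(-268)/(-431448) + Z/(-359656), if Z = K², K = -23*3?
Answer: -244717015/19396607736 ≈ -0.012616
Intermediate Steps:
K = -69
Z = 4761 (Z = (-69)² = 4761)
a(-268)/(-431448) + Z/(-359656) = -268/(-431448) + 4761/(-359656) = -268*(-1/431448) + 4761*(-1/359656) = 67/107862 - 4761/359656 = -244717015/19396607736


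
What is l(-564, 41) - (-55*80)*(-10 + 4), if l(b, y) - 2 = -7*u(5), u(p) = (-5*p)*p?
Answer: -25523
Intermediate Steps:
u(p) = -5*p²
l(b, y) = 877 (l(b, y) = 2 - (-35)*5² = 2 - (-35)*25 = 2 - 7*(-125) = 2 + 875 = 877)
l(-564, 41) - (-55*80)*(-10 + 4) = 877 - (-55*80)*(-10 + 4) = 877 - (-4400)*(-6) = 877 - 1*26400 = 877 - 26400 = -25523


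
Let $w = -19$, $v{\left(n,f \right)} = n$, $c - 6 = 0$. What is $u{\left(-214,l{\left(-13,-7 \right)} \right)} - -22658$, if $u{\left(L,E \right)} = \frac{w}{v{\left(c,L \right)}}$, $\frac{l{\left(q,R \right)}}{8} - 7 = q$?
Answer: $\frac{135929}{6} \approx 22655.0$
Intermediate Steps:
$c = 6$ ($c = 6 + 0 = 6$)
$l{\left(q,R \right)} = 56 + 8 q$
$u{\left(L,E \right)} = - \frac{19}{6}$
$u{\left(-214,l{\left(-13,-7 \right)} \right)} - -22658 = - \frac{19}{6} - -22658 = - \frac{19}{6} + 22658 = \frac{135929}{6}$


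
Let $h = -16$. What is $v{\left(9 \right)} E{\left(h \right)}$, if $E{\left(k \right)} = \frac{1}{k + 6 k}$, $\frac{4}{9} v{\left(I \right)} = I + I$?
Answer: $- \frac{81}{224} \approx -0.36161$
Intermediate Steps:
$v{\left(I \right)} = \frac{9 I}{2}$ ($v{\left(I \right)} = \frac{9 \left(I + I\right)}{4} = \frac{9 \cdot 2 I}{4} = \frac{9 I}{2}$)
$E{\left(k \right)} = \frac{1}{7 k}$
$v{\left(9 \right)} E{\left(h \right)} = \frac{9}{2} \cdot 9 \frac{1}{7 \left(-16\right)} = \frac{81 \cdot \frac{1}{7} \left(- \frac{1}{16}\right)}{2} = \frac{81}{2} \left(- \frac{1}{112}\right) = - \frac{81}{224}$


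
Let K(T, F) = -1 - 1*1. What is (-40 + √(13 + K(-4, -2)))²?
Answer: (40 - √11)² ≈ 1345.7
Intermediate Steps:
K(T, F) = -2 (K(T, F) = -1 - 1 = -2)
(-40 + √(13 + K(-4, -2)))² = (-40 + √(13 - 2))² = (-40 + √11)²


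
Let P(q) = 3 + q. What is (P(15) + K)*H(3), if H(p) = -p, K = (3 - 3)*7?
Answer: -54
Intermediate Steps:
K = 0 (K = 0*7 = 0)
(P(15) + K)*H(3) = ((3 + 15) + 0)*(-1*3) = (18 + 0)*(-3) = 18*(-3) = -54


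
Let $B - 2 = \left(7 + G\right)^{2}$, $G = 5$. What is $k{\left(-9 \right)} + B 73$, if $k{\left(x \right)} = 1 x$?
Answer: $10649$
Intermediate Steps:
$k{\left(x \right)} = x$
$B = 146$ ($B = 2 + \left(7 + 5\right)^{2} = 2 + 12^{2} = 2 + 144 = 146$)
$k{\left(-9 \right)} + B 73 = -9 + 146 \cdot 73 = -9 + 10658 = 10649$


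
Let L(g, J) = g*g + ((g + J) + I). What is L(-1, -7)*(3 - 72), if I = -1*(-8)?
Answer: -69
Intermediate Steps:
I = 8
L(g, J) = 8 + J + g + g² (L(g, J) = g*g + ((g + J) + 8) = g² + ((J + g) + 8) = g² + (8 + J + g) = 8 + J + g + g²)
L(-1, -7)*(3 - 72) = (8 - 7 - 1 + (-1)²)*(3 - 72) = (8 - 7 - 1 + 1)*(-69) = 1*(-69) = -69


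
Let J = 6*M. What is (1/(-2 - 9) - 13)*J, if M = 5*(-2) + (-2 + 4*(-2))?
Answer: 17280/11 ≈ 1570.9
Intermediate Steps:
M = -20 (M = -10 + (-2 - 8) = -10 - 10 = -20)
J = -120 (J = 6*(-20) = -120)
(1/(-2 - 9) - 13)*J = (1/(-2 - 9) - 13)*(-120) = (1/(-11) - 13)*(-120) = (-1/11 - 13)*(-120) = -144/11*(-120) = 17280/11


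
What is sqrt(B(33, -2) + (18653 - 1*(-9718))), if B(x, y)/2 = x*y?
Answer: sqrt(28239) ≈ 168.04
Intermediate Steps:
B(x, y) = 2*x*y (B(x, y) = 2*(x*y) = 2*x*y)
sqrt(B(33, -2) + (18653 - 1*(-9718))) = sqrt(2*33*(-2) + (18653 - 1*(-9718))) = sqrt(-132 + (18653 + 9718)) = sqrt(-132 + 28371) = sqrt(28239)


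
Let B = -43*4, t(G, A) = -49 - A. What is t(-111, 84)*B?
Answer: 22876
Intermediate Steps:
B = -172
t(-111, 84)*B = (-49 - 1*84)*(-172) = (-49 - 84)*(-172) = -133*(-172) = 22876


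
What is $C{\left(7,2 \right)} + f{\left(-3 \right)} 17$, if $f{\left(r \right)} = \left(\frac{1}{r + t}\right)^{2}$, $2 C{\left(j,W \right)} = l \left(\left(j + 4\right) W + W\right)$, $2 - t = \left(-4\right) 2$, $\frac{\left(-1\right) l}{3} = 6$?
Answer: $- \frac{10567}{49} \approx -215.65$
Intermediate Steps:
$l = -18$ ($l = \left(-3\right) 6 = -18$)
$t = 10$ ($t = 2 - \left(-4\right) 2 = 2 - -8 = 2 + 8 = 10$)
$C{\left(j,W \right)} = - 9 W - 9 W \left(4 + j\right)$ ($C{\left(j,W \right)} = \frac{\left(-18\right) \left(\left(j + 4\right) W + W\right)}{2} = \frac{\left(-18\right) \left(\left(4 + j\right) W + W\right)}{2} = \frac{\left(-18\right) \left(W \left(4 + j\right) + W\right)}{2} = \frac{\left(-18\right) \left(W + W \left(4 + j\right)\right)}{2} = \frac{- 18 W - 18 W \left(4 + j\right)}{2} = - 9 W - 9 W \left(4 + j\right)$)
$f{\left(r \right)} = \frac{1}{\left(10 + r\right)^{2}}$ ($f{\left(r \right)} = \left(\frac{1}{r + 10}\right)^{2} = \left(\frac{1}{10 + r}\right)^{2} = \frac{1}{\left(10 + r\right)^{2}}$)
$C{\left(7,2 \right)} + f{\left(-3 \right)} 17 = \left(-9\right) 2 \left(5 + 7\right) + \frac{1}{\left(10 - 3\right)^{2}} \cdot 17 = \left(-9\right) 2 \cdot 12 + \frac{1}{49} \cdot 17 = -216 + \frac{1}{49} \cdot 17 = -216 + \frac{17}{49} = - \frac{10567}{49}$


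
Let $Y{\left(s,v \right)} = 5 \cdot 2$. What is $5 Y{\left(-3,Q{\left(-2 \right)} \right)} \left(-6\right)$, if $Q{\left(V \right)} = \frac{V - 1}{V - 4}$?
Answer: $-300$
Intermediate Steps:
$Q{\left(V \right)} = \frac{-1 + V}{-4 + V}$
$Y{\left(s,v \right)} = 10$
$5 Y{\left(-3,Q{\left(-2 \right)} \right)} \left(-6\right) = 5 \cdot 10 \left(-6\right) = 50 \left(-6\right) = -300$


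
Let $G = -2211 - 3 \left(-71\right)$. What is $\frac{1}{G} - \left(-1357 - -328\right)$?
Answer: $\frac{2055941}{1998} \approx 1029.0$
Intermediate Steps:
$G = -1998$ ($G = -2211 - -213 = -2211 + 213 = -1998$)
$\frac{1}{G} - \left(-1357 - -328\right) = \frac{1}{-1998} - \left(-1357 - -328\right) = - \frac{1}{1998} - \left(-1357 + 328\right) = - \frac{1}{1998} - -1029 = - \frac{1}{1998} + 1029 = \frac{2055941}{1998}$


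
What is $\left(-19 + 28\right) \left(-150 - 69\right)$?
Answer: $-1971$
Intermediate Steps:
$\left(-19 + 28\right) \left(-150 - 69\right) = 9 \left(-219\right) = -1971$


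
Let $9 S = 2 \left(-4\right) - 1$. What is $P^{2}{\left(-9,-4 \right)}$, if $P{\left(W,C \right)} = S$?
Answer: $1$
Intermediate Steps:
$S = -1$ ($S = \frac{2 \left(-4\right) - 1}{9} = \frac{-8 - 1}{9} = \frac{1}{9} \left(-9\right) = -1$)
$P{\left(W,C \right)} = -1$
$P^{2}{\left(-9,-4 \right)} = \left(-1\right)^{2} = 1$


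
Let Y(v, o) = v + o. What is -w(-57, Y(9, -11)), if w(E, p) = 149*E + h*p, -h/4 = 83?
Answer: 7829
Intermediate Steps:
h = -332 (h = -4*83 = -332)
Y(v, o) = o + v
w(E, p) = -332*p + 149*E (w(E, p) = 149*E - 332*p = -332*p + 149*E)
-w(-57, Y(9, -11)) = -(-332*(-11 + 9) + 149*(-57)) = -(-332*(-2) - 8493) = -(664 - 8493) = -1*(-7829) = 7829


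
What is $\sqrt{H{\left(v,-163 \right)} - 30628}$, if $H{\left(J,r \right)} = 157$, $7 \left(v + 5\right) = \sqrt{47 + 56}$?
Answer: $i \sqrt{30471} \approx 174.56 i$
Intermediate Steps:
$v = -5 + \frac{\sqrt{103}}{7}$ ($v = -5 + \frac{\sqrt{47 + 56}}{7} = -5 + \frac{\sqrt{103}}{7} \approx -3.5502$)
$\sqrt{H{\left(v,-163 \right)} - 30628} = \sqrt{157 - 30628} = \sqrt{-30471} = i \sqrt{30471}$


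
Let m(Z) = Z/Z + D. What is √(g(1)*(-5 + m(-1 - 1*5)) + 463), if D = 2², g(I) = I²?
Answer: √463 ≈ 21.517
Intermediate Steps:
D = 4
m(Z) = 5 (m(Z) = Z/Z + 4 = 1 + 4 = 5)
√(g(1)*(-5 + m(-1 - 1*5)) + 463) = √(1²*(-5 + 5) + 463) = √(1*0 + 463) = √(0 + 463) = √463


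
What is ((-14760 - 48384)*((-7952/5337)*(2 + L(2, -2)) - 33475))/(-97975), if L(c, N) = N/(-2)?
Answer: -1253618395896/58099175 ≈ -21577.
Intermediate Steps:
L(c, N) = -N/2 (L(c, N) = N*(-½) = -N/2)
((-14760 - 48384)*((-7952/5337)*(2 + L(2, -2)) - 33475))/(-97975) = ((-14760 - 48384)*((-7952/5337)*(2 - ½*(-2)) - 33475))/(-97975) = -63144*((-7952*1/5337)*(2 + 1) - 33475)*(-1/97975) = -63144*(-7952/5337*3 - 33475)*(-1/97975) = -63144*(-7952/1779 - 33475)*(-1/97975) = -63144*(-59559977/1779)*(-1/97975) = (1253618395896/593)*(-1/97975) = -1253618395896/58099175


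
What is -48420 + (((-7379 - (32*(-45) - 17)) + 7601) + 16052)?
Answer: -30689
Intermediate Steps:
-48420 + (((-7379 - (32*(-45) - 17)) + 7601) + 16052) = -48420 + (((-7379 - (-1440 - 17)) + 7601) + 16052) = -48420 + (((-7379 - 1*(-1457)) + 7601) + 16052) = -48420 + (((-7379 + 1457) + 7601) + 16052) = -48420 + ((-5922 + 7601) + 16052) = -48420 + (1679 + 16052) = -48420 + 17731 = -30689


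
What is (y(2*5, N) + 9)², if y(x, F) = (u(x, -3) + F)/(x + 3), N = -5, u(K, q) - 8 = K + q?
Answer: 16129/169 ≈ 95.438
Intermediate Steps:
u(K, q) = 8 + K + q (u(K, q) = 8 + (K + q) = 8 + K + q)
y(x, F) = (5 + F + x)/(3 + x) (y(x, F) = ((8 + x - 3) + F)/(x + 3) = ((5 + x) + F)/(3 + x) = (5 + F + x)/(3 + x))
(y(2*5, N) + 9)² = ((5 - 5 + 2*5)/(3 + 2*5) + 9)² = ((5 - 5 + 10)/(3 + 10) + 9)² = (10/13 + 9)² = (127/13)² = 16129/169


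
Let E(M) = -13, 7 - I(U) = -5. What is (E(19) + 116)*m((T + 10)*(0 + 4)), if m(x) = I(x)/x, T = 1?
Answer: 309/11 ≈ 28.091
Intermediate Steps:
I(U) = 12 (I(U) = 7 - 1*(-5) = 7 + 5 = 12)
m(x) = 12/x
(E(19) + 116)*m((T + 10)*(0 + 4)) = (-13 + 116)*(12/(((1 + 10)*(0 + 4)))) = 103*(12/((11*4))) = 103*(12/44) = 103*(12*(1/44)) = 103*(3/11) = 309/11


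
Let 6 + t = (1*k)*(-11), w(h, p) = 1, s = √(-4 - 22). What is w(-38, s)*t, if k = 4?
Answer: -50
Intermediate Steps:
s = I*√26 (s = √(-26) = I*√26 ≈ 5.099*I)
t = -50 (t = -6 + (1*4)*(-11) = -6 + 4*(-11) = -6 - 44 = -50)
w(-38, s)*t = 1*(-50) = -50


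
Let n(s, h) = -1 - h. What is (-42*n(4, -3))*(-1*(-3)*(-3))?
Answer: 756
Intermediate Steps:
(-42*n(4, -3))*(-1*(-3)*(-3)) = (-42*(-1 - 1*(-3)))*(-1*(-3)*(-3)) = (-42*(-1 + 3))*(3*(-3)) = -42*2*(-9) = -84*(-9) = 756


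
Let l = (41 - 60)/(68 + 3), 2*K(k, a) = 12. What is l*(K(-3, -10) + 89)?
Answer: -1805/71 ≈ -25.423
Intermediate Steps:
K(k, a) = 6 (K(k, a) = (1/2)*12 = 6)
l = -19/71 ≈ -0.26761
l*(K(-3, -10) + 89) = -19*(6 + 89)/71 = -19/71*95 = -1805/71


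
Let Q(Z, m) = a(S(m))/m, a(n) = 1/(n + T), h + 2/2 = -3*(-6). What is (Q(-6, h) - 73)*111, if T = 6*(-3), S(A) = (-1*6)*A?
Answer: -5510077/680 ≈ -8103.1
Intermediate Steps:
S(A) = -6*A
h = 17 (h = -1 - 3*(-6) = -1 + 18 = 17)
T = -18
a(n) = 1/(-18 + n) (a(n) = 1/(n - 18) = 1/(-18 + n))
Q(Z, m) = 1/(m*(-18 - 6*m)) (Q(Z, m) = 1/((-18 - 6*m)*m) = 1/(m*(-18 - 6*m)))
(Q(-6, h) - 73)*111 = (-⅙/(17*(3 + 17)) - 73)*111 = (-⅙*1/17/20 - 73)*111 = (-⅙*1/17*1/20 - 73)*111 = (-1/2040 - 73)*111 = -148921/2040*111 = -5510077/680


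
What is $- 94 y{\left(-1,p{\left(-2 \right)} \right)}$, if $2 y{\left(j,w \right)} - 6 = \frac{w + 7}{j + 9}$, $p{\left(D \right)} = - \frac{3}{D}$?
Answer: $- \frac{5311}{16} \approx -331.94$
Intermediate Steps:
$y{\left(j,w \right)} = 3 + \frac{7 + w}{2 \left(9 + j\right)}$ ($y{\left(j,w \right)} = 3 + \frac{\left(w + 7\right) \frac{1}{j + 9}}{2} = 3 + \frac{\left(7 + w\right) \frac{1}{9 + j}}{2} = 3 + \frac{\frac{1}{9 + j} \left(7 + w\right)}{2} = 3 + \frac{7 + w}{2 \left(9 + j\right)}$)
$- 94 y{\left(-1,p{\left(-2 \right)} \right)} = - 94 \frac{61 - \frac{3}{-2} + 6 \left(-1\right)}{2 \left(9 - 1\right)} = - 94 \frac{61 - - \frac{3}{2} - 6}{2 \cdot 8} = - 94 \cdot \frac{1}{2} \cdot \frac{1}{8} \left(61 + \frac{3}{2} - 6\right) = - 94 \cdot \frac{1}{2} \cdot \frac{1}{8} \cdot \frac{113}{2} = \left(-94\right) \frac{113}{32} = - \frac{5311}{16}$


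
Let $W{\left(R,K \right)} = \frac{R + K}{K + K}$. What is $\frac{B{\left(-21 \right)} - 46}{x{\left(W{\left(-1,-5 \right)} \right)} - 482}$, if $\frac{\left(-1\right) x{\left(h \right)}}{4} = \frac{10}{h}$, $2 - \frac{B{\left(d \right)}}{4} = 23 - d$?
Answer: $\frac{321}{823} \approx 0.39004$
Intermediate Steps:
$W{\left(R,K \right)} = \frac{K + R}{2 K}$
$B{\left(d \right)} = -84 + 4 d$ ($B{\left(d \right)} = 8 - 4 \left(23 - d\right) = 8 + \left(-92 + 4 d\right) = -84 + 4 d$)
$x{\left(h \right)} = - \frac{40}{h}$ ($x{\left(h \right)} = - 4 \frac{10}{h} = - \frac{40}{h}$)
$\frac{B{\left(-21 \right)} - 46}{x{\left(W{\left(-1,-5 \right)} \right)} - 482} = \frac{\left(-84 + 4 \left(-21\right)\right) - 46}{- \frac{40}{\frac{1}{2} \frac{1}{-5} \left(-5 - 1\right)} - 482} = \frac{\left(-84 - 84\right) - 46}{- \frac{40}{\frac{1}{2} \left(- \frac{1}{5}\right) \left(-6\right)} - 482} = \frac{-168 - 46}{- \frac{40}{\frac{3}{5}} - 482} = - \frac{214}{\left(-40\right) \frac{5}{3} - 482} = - \frac{214}{- \frac{200}{3} - 482} = - \frac{214}{- \frac{1646}{3}} = \left(-214\right) \left(- \frac{3}{1646}\right) = \frac{321}{823}$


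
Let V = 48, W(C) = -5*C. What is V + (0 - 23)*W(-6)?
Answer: -642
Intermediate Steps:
V + (0 - 23)*W(-6) = 48 + (0 - 23)*(-5*(-6)) = 48 - 23*30 = 48 - 690 = -642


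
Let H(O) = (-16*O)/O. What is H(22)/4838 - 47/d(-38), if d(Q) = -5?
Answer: 113653/12095 ≈ 9.3967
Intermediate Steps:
H(O) = -16
H(22)/4838 - 47/d(-38) = -16/4838 - 47/(-5) = -16*1/4838 - 47*(-1/5) = -8/2419 + 47/5 = 113653/12095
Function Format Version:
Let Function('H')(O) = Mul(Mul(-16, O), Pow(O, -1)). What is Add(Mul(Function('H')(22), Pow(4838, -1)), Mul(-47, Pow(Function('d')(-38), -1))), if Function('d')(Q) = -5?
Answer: Rational(113653, 12095) ≈ 9.3967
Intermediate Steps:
Function('H')(O) = -16
Add(Mul(Function('H')(22), Pow(4838, -1)), Mul(-47, Pow(Function('d')(-38), -1))) = Add(Mul(-16, Pow(4838, -1)), Mul(-47, Pow(-5, -1))) = Add(Mul(-16, Rational(1, 4838)), Mul(-47, Rational(-1, 5))) = Add(Rational(-8, 2419), Rational(47, 5)) = Rational(113653, 12095)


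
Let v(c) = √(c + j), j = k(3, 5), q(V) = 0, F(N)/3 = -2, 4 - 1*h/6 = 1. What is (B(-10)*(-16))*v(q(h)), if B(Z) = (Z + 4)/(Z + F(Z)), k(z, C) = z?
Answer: -6*√3 ≈ -10.392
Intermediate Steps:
h = 18 (h = 24 - 6*1 = 24 - 6 = 18)
F(N) = -6 (F(N) = 3*(-2) = -6)
j = 3
B(Z) = (4 + Z)/(-6 + Z) (B(Z) = (Z + 4)/(Z - 6) = (4 + Z)/(-6 + Z))
v(c) = √(3 + c) (v(c) = √(c + 3) = √(3 + c))
(B(-10)*(-16))*v(q(h)) = (((4 - 10)/(-6 - 10))*(-16))*√(3 + 0) = ((-6/(-16))*(-16))*√3 = (-1/16*(-6)*(-16))*√3 = ((3/8)*(-16))*√3 = -6*√3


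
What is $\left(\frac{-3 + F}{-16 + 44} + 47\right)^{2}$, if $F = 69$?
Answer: $\frac{477481}{196} \approx 2436.1$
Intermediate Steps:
$\left(\frac{-3 + F}{-16 + 44} + 47\right)^{2} = \left(\frac{-3 + 69}{-16 + 44} + 47\right)^{2} = \left(\frac{66}{28} + 47\right)^{2} = \left(66 \cdot \frac{1}{28} + 47\right)^{2} = \left(\frac{33}{14} + 47\right)^{2} = \left(\frac{691}{14}\right)^{2} = \frac{477481}{196}$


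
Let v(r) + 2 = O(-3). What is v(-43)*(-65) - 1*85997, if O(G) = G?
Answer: -85672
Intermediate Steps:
v(r) = -5 (v(r) = -2 - 3 = -5)
v(-43)*(-65) - 1*85997 = -5*(-65) - 1*85997 = 325 - 85997 = -85672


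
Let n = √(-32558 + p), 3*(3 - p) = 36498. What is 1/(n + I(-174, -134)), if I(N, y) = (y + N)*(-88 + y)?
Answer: 22792/1558440699 - I*√4969/1558440699 ≈ 1.4625e-5 - 4.5232e-8*I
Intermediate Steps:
p = -12163 (p = 3 - ⅓*36498 = 3 - 12166 = -12163)
I(N, y) = (-88 + y)*(N + y) (I(N, y) = (N + y)*(-88 + y) = (-88 + y)*(N + y))
n = 3*I*√4969 (n = √(-32558 - 12163) = √(-44721) = 3*I*√4969 ≈ 211.47*I)
1/(n + I(-174, -134)) = 1/(3*I*√4969 + ((-134)² - 88*(-174) - 88*(-134) - 174*(-134))) = 1/(3*I*√4969 + (17956 + 15312 + 11792 + 23316)) = 1/(3*I*√4969 + 68376) = 1/(68376 + 3*I*√4969)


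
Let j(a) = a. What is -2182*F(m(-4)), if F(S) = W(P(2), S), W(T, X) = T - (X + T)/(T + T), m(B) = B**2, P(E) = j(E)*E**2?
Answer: -14183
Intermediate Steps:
P(E) = E**3 (P(E) = E*E**2 = E**3)
W(T, X) = T - (T + X)/(2*T)
F(S) = 15/2 - S/16 (F(S) = -1/2 + 2**3 - S/(2*(2**3)) = -1/2 + 8 - 1/2*S/8 = -1/2 + 8 - 1/2*S*1/8 = -1/2 + 8 - S/16 = 15/2 - S/16)
-2182*F(m(-4)) = -2182*(15/2 - 1/16*(-4)**2) = -2182*(15/2 - 1/16*16) = -2182*(15/2 - 1) = -2182*13/2 = -14183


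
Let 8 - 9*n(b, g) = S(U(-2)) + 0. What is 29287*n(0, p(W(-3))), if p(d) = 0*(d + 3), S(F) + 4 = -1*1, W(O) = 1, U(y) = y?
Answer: 380731/9 ≈ 42303.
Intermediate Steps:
S(F) = -5 (S(F) = -4 - 1*1 = -4 - 1 = -5)
p(d) = 0 (p(d) = 0*(3 + d) = 0)
n(b, g) = 13/9 (n(b, g) = 8/9 - (-5 + 0)/9 = 8/9 - ⅑*(-5) = 8/9 + 5/9 = 13/9)
29287*n(0, p(W(-3))) = 29287*(13/9) = 380731/9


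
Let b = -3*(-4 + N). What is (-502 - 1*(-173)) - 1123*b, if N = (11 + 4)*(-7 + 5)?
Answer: -114875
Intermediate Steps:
N = -30 (N = 15*(-2) = -30)
b = 102 (b = -3*(-4 - 30) = -3*(-34) = 102)
(-502 - 1*(-173)) - 1123*b = (-502 - 1*(-173)) - 1123*102 = (-502 + 173) - 114546 = -329 - 114546 = -114875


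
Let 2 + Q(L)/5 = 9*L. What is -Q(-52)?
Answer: 2350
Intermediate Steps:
Q(L) = -10 + 45*L (Q(L) = -10 + 5*(9*L) = -10 + 45*L)
-Q(-52) = -(-10 + 45*(-52)) = -(-10 - 2340) = -1*(-2350) = 2350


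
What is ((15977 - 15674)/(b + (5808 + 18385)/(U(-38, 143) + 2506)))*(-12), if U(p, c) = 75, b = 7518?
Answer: -9384516/19428151 ≈ -0.48304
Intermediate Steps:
((15977 - 15674)/(b + (5808 + 18385)/(U(-38, 143) + 2506)))*(-12) = ((15977 - 15674)/(7518 + (5808 + 18385)/(75 + 2506)))*(-12) = (303/(7518 + 24193/2581))*(-12) = (303/(19428151/2581))*(-12) = (303*(2581/19428151))*(-12) = (782043/19428151)*(-12) = -9384516/19428151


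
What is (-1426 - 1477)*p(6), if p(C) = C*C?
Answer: -104508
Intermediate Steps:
p(C) = C²
(-1426 - 1477)*p(6) = (-1426 - 1477)*6² = -2903*36 = -104508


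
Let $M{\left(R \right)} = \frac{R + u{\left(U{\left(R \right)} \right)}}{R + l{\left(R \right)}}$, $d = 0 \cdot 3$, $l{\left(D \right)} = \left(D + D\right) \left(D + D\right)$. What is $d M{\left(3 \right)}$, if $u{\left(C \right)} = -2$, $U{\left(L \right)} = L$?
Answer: $0$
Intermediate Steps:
$l{\left(D \right)} = 4 D^{2}$ ($l{\left(D \right)} = 2 D 2 D = 4 D^{2}$)
$d = 0$
$M{\left(R \right)} = \frac{-2 + R}{R + 4 R^{2}}$ ($M{\left(R \right)} = \frac{R - 2}{R + 4 R^{2}} = \frac{-2 + R}{R + 4 R^{2}}$)
$d M{\left(3 \right)} = 0 \frac{-2 + 3}{3 \left(1 + 4 \cdot 3\right)} = 0 \cdot \frac{1}{3} \frac{1}{1 + 12} \cdot 1 = 0 \cdot \frac{1}{3} \cdot \frac{1}{13} \cdot 1 = 0 \cdot \frac{1}{39} = 0$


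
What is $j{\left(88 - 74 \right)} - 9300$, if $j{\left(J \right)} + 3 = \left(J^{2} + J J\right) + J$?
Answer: $-8897$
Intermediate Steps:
$j{\left(J \right)} = -3 + J + 2 J^{2}$ ($j{\left(J \right)} = -3 + \left(\left(J^{2} + J J\right) + J\right) = -3 + \left(\left(J^{2} + J^{2}\right) + J\right) = -3 + \left(2 J^{2} + J\right) = -3 + \left(J + 2 J^{2}\right) = -3 + J + 2 J^{2}$)
$j{\left(88 - 74 \right)} - 9300 = \left(-3 + \left(88 - 74\right) + 2 \left(88 - 74\right)^{2}\right) - 9300 = \left(-3 + 14 + 2 \cdot 14^{2}\right) - 9300 = \left(-3 + 14 + 2 \cdot 196\right) - 9300 = \left(-3 + 14 + 392\right) - 9300 = 403 - 9300 = -8897$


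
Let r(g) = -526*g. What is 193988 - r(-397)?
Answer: -14834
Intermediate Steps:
193988 - r(-397) = 193988 - (-526)*(-397) = 193988 - 1*208822 = 193988 - 208822 = -14834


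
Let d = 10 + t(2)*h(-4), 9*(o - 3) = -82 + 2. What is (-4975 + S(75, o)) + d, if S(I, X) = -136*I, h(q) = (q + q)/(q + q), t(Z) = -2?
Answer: -15167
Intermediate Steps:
o = -53/9 (o = 3 + (-82 + 2)/9 = 3 + (⅑)*(-80) = 3 - 80/9 = -53/9 ≈ -5.8889)
h(q) = 1 (h(q) = (2*q)/((2*q)) = (2*q)*(1/(2*q)) = 1)
d = 8 (d = 10 - 2*1 = 10 - 2 = 8)
(-4975 + S(75, o)) + d = (-4975 - 136*75) + 8 = (-4975 - 10200) + 8 = -15175 + 8 = -15167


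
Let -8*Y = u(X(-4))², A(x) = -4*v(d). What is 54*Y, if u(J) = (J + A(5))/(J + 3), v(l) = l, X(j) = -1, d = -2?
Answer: -1323/16 ≈ -82.688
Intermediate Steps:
A(x) = 8 (A(x) = -4*(-2) = 8)
u(J) = (8 + J)/(3 + J) (u(J) = (J + 8)/(J + 3) = (8 + J)/(3 + J))
Y = -49/32 (Y = -(8 - 1)²/(3 - 1)²/8 = -(7/2)²/8 = -⅛*49/4 = -49/32 ≈ -1.5313)
54*Y = 54*(-49/32) = -1323/16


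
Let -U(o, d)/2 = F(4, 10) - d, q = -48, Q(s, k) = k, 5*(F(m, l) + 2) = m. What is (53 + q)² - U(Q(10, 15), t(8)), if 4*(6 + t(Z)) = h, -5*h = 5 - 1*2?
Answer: 349/10 ≈ 34.900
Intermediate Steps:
h = -⅗ (h = -(5 - 1*2)/5 = -(5 - 2)/5 = -⅕*3 = -⅗ ≈ -0.60000)
F(m, l) = -2 + m/5
t(Z) = -123/20 (t(Z) = -6 + (¼)*(-⅗) = -6 - 3/20 = -123/20)
U(o, d) = 12/5 + 2*d (U(o, d) = -2*((-2 + (⅕)*4) - d) = -2*((-2 + ⅘) - d) = -2*(-6/5 - d) = 12/5 + 2*d)
(53 + q)² - U(Q(10, 15), t(8)) = (53 - 48)² - (12/5 + 2*(-123/20)) = 5² - (12/5 - 123/10) = 25 - 1*(-99/10) = 25 + 99/10 = 349/10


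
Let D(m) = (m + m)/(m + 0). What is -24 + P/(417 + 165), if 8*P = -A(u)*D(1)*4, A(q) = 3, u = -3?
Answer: -4657/194 ≈ -24.005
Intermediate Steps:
D(m) = 2 (D(m) = (2*m)/m = 2)
P = -3 (P = (-3*2*4)/8 = (-6*4)/8 = (-1*24)/8 = (⅛)*(-24) = -3)
-24 + P/(417 + 165) = -24 - 3/(417 + 165) = -24 - 3/582 = -24 + (1/582)*(-3) = -24 - 1/194 = -4657/194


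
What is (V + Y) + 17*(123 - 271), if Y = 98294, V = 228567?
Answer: 324345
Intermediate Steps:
(V + Y) + 17*(123 - 271) = (228567 + 98294) + 17*(123 - 271) = 326861 + 17*(-148) = 326861 - 2516 = 324345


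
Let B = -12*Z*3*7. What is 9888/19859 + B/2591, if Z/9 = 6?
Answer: -244621464/51454669 ≈ -4.7541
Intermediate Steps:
Z = 54 (Z = 9*6 = 54)
B = -13608 (B = -12*54*3*7 = -1944*7 = -12*1134 = -13608)
9888/19859 + B/2591 = 9888/19859 - 13608/2591 = -244621464/51454669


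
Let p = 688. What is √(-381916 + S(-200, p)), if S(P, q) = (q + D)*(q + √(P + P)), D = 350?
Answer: 2*√(83057 + 5190*I) ≈ 576.67 + 18.0*I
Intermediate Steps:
S(P, q) = (350 + q)*(q + √2*√P) (S(P, q) = (q + 350)*(q + √(P + P)) = (350 + q)*(q + √(2*P)) = (350 + q)*(q + √2*√P))
√(-381916 + S(-200, p)) = √(-381916 + (688² + 350*688 + 350*√2*√(-200) + 688*√2*√(-200))) = √(-381916 + (473344 + 240800 + 350*√2*(10*I*√2) + 688*√2*(10*I*√2))) = √(-381916 + (473344 + 240800 + 7000*I + 13760*I)) = √(-381916 + (714144 + 20760*I)) = √(332228 + 20760*I)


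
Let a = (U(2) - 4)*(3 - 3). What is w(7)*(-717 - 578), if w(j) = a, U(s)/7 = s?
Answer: 0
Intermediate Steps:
U(s) = 7*s
a = 0 (a = (7*2 - 4)*(3 - 3) = (14 - 4)*0 = 10*0 = 0)
w(j) = 0
w(7)*(-717 - 578) = 0*(-717 - 578) = 0*(-1295) = 0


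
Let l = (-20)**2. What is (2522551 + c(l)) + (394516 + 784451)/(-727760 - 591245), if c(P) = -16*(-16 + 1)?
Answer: 3327572763988/1319005 ≈ 2.5228e+6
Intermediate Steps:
l = 400
c(P) = 240 (c(P) = -16*(-15) = 240)
(2522551 + c(l)) + (394516 + 784451)/(-727760 - 591245) = (2522551 + 240) + (394516 + 784451)/(-727760 - 591245) = 2522791 + 1178967/(-1319005) = 2522791 + 1178967*(-1/1319005) = 2522791 - 1178967/1319005 = 3327572763988/1319005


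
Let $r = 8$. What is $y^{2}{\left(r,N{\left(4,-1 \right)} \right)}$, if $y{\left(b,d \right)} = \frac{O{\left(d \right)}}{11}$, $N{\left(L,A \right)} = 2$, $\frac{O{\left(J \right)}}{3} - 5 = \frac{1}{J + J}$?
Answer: $\frac{3969}{1936} \approx 2.0501$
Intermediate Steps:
$O{\left(J \right)} = 15 + \frac{3}{2 J}$ ($O{\left(J \right)} = 15 + \frac{3}{J + J} = 15 + \frac{3}{2 J}$)
$y{\left(b,d \right)} = \frac{15}{11} + \frac{3}{22 d}$ ($y{\left(b,d \right)} = \frac{15 + \frac{3}{2 d}}{11} = \left(15 + \frac{3}{2 d}\right) \frac{1}{11} = \frac{15}{11} + \frac{3}{22 d}$)
$y^{2}{\left(r,N{\left(4,-1 \right)} \right)} = \left(\frac{3 \left(1 + 10 \cdot 2\right)}{22 \cdot 2}\right)^{2} = \left(\frac{3}{22} \cdot \frac{1}{2} \left(1 + 20\right)\right)^{2} = \left(\frac{3}{22} \cdot \frac{1}{2} \cdot 21\right)^{2} = \left(\frac{63}{44}\right)^{2} = \frac{3969}{1936}$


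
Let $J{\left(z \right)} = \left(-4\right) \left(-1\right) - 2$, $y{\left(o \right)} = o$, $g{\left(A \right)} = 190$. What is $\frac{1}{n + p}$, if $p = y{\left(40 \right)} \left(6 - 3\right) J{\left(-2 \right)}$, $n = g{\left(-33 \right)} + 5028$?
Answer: $\frac{1}{5458} \approx 0.00018322$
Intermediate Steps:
$J{\left(z \right)} = 2$ ($J{\left(z \right)} = 4 - 2 = 2$)
$n = 5218$ ($n = 190 + 5028 = 5218$)
$p = 240$ ($p = 40 \left(6 - 3\right) 2 = 40 \cdot 3 \cdot 2 = 40 \cdot 6 = 240$)
$\frac{1}{n + p} = \frac{1}{5218 + 240} = \frac{1}{5458}$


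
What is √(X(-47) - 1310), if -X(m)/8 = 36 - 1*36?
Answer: I*√1310 ≈ 36.194*I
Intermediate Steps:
X(m) = 0 (X(m) = -8*(36 - 1*36) = -8*(36 - 36) = -8*0 = 0)
√(X(-47) - 1310) = √(0 - 1310) = √(-1310) = I*√1310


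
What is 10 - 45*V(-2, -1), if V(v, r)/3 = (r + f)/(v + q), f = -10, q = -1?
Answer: -485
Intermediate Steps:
V(v, r) = 3*(-10 + r)/(-1 + v) (V(v, r) = 3*((r - 10)/(v - 1)) = 3*((-10 + r)/(-1 + v)) = 3*(-10 + r)/(-1 + v))
10 - 45*V(-2, -1) = 10 - 135*(-10 - 1)/(-1 - 2) = 10 - 135*(-11)/(-3) = 10 - 135*(-1)*(-11)/3 = 10 - 45*11 = 10 - 495 = -485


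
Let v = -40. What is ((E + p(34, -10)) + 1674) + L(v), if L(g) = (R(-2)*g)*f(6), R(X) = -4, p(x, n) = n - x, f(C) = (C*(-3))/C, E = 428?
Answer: 1578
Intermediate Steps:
f(C) = -3 (f(C) = (-3*C)/C = -3)
L(g) = 12*g (L(g) = -4*g*(-3) = 12*g)
((E + p(34, -10)) + 1674) + L(v) = ((428 + (-10 - 1*34)) + 1674) + 12*(-40) = ((428 + (-10 - 34)) + 1674) - 480 = ((428 - 44) + 1674) - 480 = (384 + 1674) - 480 = 2058 - 480 = 1578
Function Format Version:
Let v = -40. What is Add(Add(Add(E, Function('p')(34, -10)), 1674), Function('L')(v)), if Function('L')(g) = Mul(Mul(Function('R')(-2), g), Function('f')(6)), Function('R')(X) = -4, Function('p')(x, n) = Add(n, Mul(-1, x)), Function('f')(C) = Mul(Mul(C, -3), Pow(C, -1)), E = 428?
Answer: 1578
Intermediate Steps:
Function('f')(C) = -3 (Function('f')(C) = Mul(Mul(-3, C), Pow(C, -1)) = -3)
Function('L')(g) = Mul(12, g) (Function('L')(g) = Mul(Mul(-4, g), -3) = Mul(12, g))
Add(Add(Add(E, Function('p')(34, -10)), 1674), Function('L')(v)) = Add(Add(Add(428, Add(-10, Mul(-1, 34))), 1674), Mul(12, -40)) = Add(Add(Add(428, Add(-10, -34)), 1674), -480) = Add(Add(Add(428, -44), 1674), -480) = Add(Add(384, 1674), -480) = Add(2058, -480) = 1578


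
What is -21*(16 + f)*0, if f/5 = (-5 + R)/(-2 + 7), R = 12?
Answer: 0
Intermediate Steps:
f = 7 (f = 5*((-5 + 12)/(-2 + 7)) = 5*(7/5) = 7)
-21*(16 + f)*0 = -21*(16 + 7)*0 = -21*23*0 = -483*0 = 0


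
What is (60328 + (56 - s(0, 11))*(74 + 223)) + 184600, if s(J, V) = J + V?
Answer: 258293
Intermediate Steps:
(60328 + (56 - s(0, 11))*(74 + 223)) + 184600 = (60328 + (56 - (0 + 11))*(74 + 223)) + 184600 = (60328 + (56 - 1*11)*297) + 184600 = (60328 + (56 - 11)*297) + 184600 = (60328 + 45*297) + 184600 = (60328 + 13365) + 184600 = 73693 + 184600 = 258293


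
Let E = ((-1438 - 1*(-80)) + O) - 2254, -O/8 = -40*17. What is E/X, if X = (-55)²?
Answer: 1828/3025 ≈ 0.60430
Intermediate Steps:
O = 5440 (O = -(-320)*17 = -8*(-680) = 5440)
E = 1828 (E = ((-1438 - 1*(-80)) + 5440) - 2254 = ((-1438 + 80) + 5440) - 2254 = (-1358 + 5440) - 2254 = 4082 - 2254 = 1828)
X = 3025
E/X = 1828/3025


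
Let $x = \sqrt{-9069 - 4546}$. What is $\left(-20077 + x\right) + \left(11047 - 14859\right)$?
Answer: $-23889 + i \sqrt{13615} \approx -23889.0 + 116.68 i$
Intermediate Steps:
$x = i \sqrt{13615}$ ($x = \sqrt{-13615} = i \sqrt{13615} \approx 116.68 i$)
$\left(-20077 + x\right) + \left(11047 - 14859\right) = \left(-20077 + i \sqrt{13615}\right) + \left(11047 - 14859\right) = \left(-20077 + i \sqrt{13615}\right) - 3812 = -23889 + i \sqrt{13615}$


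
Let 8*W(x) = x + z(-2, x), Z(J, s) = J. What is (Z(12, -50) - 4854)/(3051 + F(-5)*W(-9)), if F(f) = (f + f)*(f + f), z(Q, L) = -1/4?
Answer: -38736/23483 ≈ -1.6495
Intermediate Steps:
z(Q, L) = -1/4 (z(Q, L) = -1*1/4 = -1/4)
F(f) = 4*f**2 (F(f) = (2*f)*(2*f) = 4*f**2)
W(x) = -1/32 + x/8 (W(x) = (x - 1/4)/8 = (-1/4 + x)/8 = -1/32 + x/8)
(Z(12, -50) - 4854)/(3051 + F(-5)*W(-9)) = (12 - 4854)/(3051 + (4*(-5)**2)*(-1/32 + (1/8)*(-9))) = -4842/(3051 + (4*25)*(-1/32 - 9/8)) = -4842/(3051 + 100*(-37/32)) = -4842/(3051 - 925/8) = -4842/23483/8 = -4842*8/23483 = -38736/23483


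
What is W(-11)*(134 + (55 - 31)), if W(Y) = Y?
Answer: -1738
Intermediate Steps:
W(-11)*(134 + (55 - 31)) = -11*(134 + (55 - 31)) = -11*(134 + 24) = -11*158 = -1738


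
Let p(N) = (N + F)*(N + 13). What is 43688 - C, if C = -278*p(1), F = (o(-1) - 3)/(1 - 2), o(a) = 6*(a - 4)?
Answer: 176016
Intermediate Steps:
o(a) = -24 + 6*a (o(a) = 6*(-4 + a) = -24 + 6*a)
F = 33 (F = ((-24 + 6*(-1)) - 3)/(1 - 2) = ((-24 - 6) - 3)/(-1) = (-30 - 3)*(-1) = -33*(-1) = 33)
p(N) = (13 + N)*(33 + N) (p(N) = (N + 33)*(N + 13) = (33 + N)*(13 + N) = (13 + N)*(33 + N))
C = -132328 (C = -278*(429 + 1² + 46*1) = -278*(429 + 1 + 46) = -278*476 = -132328)
43688 - C = 43688 - 1*(-132328) = 43688 + 132328 = 176016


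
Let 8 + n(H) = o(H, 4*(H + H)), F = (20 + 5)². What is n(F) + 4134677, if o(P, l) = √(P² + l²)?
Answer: 4134669 + 625*√65 ≈ 4.1397e+6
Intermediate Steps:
F = 625 (F = 25² = 625)
n(H) = -8 + √65*√(H²) (n(H) = -8 + √(H² + (4*(H + H))²) = -8 + √(H² + (4*(2*H))²) = -8 + √(H² + (8*H)²) = -8 + √(H² + 64*H²) = -8 + √(65*H²) = -8 + √65*√(H²))
n(F) + 4134677 = (-8 + √65*√(625²)) + 4134677 = (-8 + √65*√390625) + 4134677 = (-8 + √65*625) + 4134677 = (-8 + 625*√65) + 4134677 = 4134669 + 625*√65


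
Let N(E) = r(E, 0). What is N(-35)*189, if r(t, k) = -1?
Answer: -189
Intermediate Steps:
N(E) = -1
N(-35)*189 = -1*189 = -189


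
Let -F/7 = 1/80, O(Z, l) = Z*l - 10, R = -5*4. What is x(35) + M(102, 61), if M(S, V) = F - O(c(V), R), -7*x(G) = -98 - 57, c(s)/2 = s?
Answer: 1384351/560 ≈ 2472.1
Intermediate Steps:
c(s) = 2*s
x(G) = 155/7 (x(G) = -(-98 - 57)/7 = -1/7*(-155) = 155/7)
R = -20
O(Z, l) = -10 + Z*l
F = -7/80 ≈ -0.087500
M(S, V) = 793/80 + 40*V (M(S, V) = -7/80 - (-10 + (2*V)*(-20)) = -7/80 - (-10 - 40*V) = -7/80 + (10 + 40*V) = 793/80 + 40*V)
x(35) + M(102, 61) = 155/7 + (793/80 + 40*61) = 155/7 + (793/80 + 2440) = 155/7 + 195993/80 = 1384351/560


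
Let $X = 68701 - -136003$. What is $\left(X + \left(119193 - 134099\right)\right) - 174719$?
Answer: $15079$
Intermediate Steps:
$X = 204704$ ($X = 68701 + 136003 = 204704$)
$\left(X + \left(119193 - 134099\right)\right) - 174719 = \left(204704 + \left(119193 - 134099\right)\right) - 174719 = \left(204704 - 14906\right) - 174719 = 189798 - 174719 = 15079$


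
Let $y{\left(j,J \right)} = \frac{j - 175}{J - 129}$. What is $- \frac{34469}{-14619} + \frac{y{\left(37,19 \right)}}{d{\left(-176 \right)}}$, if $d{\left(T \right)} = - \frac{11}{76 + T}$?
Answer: $\frac{2213179}{160809} \approx 13.763$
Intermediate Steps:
$y{\left(j,J \right)} = \frac{-175 + j}{-129 + J}$
$- \frac{34469}{-14619} + \frac{y{\left(37,19 \right)}}{d{\left(-176 \right)}} = - \frac{34469}{-14619} + \frac{\frac{1}{-129 + 19} \left(-175 + 37\right)}{\left(-11\right) \frac{1}{76 - 176}} = \left(-34469\right) \left(- \frac{1}{14619}\right) + \frac{\frac{1}{-110} \left(-138\right)}{\left(-11\right) \frac{1}{-100}} = \frac{34469}{14619} + \frac{\left(- \frac{1}{110}\right) \left(-138\right)}{\left(-11\right) \left(- \frac{1}{100}\right)} = \frac{34469}{14619} + \frac{69}{55 \cdot \frac{11}{100}} = \frac{34469}{14619} + \frac{69}{55} \cdot \frac{100}{11} = \frac{34469}{14619} + \frac{1380}{121} = \frac{2213179}{160809}$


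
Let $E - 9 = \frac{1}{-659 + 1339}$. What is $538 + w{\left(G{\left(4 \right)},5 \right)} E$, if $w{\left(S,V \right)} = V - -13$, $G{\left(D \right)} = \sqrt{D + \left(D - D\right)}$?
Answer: $\frac{238009}{340} \approx 700.03$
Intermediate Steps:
$E = \frac{6121}{680}$ ($E = 9 + \frac{1}{-659 + 1339} = 9 + \frac{1}{680} = \frac{6121}{680} \approx 9.0015$)
$G{\left(D \right)} = \sqrt{D}$ ($G{\left(D \right)} = \sqrt{D + 0} = \sqrt{D}$)
$w{\left(S,V \right)} = 13 + V$ ($w{\left(S,V \right)} = V + 13 = 13 + V$)
$538 + w{\left(G{\left(4 \right)},5 \right)} E = 538 + \left(13 + 5\right) \frac{6121}{680} = 538 + 18 \cdot \frac{6121}{680} = 538 + \frac{55089}{340} = \frac{238009}{340}$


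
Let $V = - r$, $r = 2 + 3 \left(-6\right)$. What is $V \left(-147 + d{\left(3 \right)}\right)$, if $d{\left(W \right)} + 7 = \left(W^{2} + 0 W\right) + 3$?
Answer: $-2272$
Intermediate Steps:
$d{\left(W \right)} = -4 + W^{2}$ ($d{\left(W \right)} = -7 + \left(\left(W^{2} + 0 W\right) + 3\right) = -7 + \left(\left(W^{2} + 0\right) + 3\right) = -7 + \left(W^{2} + 3\right) = -7 + \left(3 + W^{2}\right) = -4 + W^{2}$)
$r = -16$ ($r = 2 - 18 = -16$)
$V = 16$ ($V = \left(-1\right) \left(-16\right) = 16$)
$V \left(-147 + d{\left(3 \right)}\right) = 16 \left(-147 - \left(4 - 3^{2}\right)\right) = 16 \left(-147 + \left(-4 + 9\right)\right) = 16 \left(-147 + 5\right) = 16 \left(-142\right) = -2272$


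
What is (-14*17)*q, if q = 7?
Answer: -1666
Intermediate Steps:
(-14*17)*q = -14*17*7 = -238*7 = -1666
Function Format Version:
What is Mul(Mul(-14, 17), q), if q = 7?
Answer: -1666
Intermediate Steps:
Mul(Mul(-14, 17), q) = Mul(Mul(-14, 17), 7) = Mul(-238, 7) = -1666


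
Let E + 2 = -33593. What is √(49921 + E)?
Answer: 3*√1814 ≈ 127.77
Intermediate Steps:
E = -33595 (E = -2 - 33593 = -33595)
√(49921 + E) = √(49921 - 33595) = √16326 = 3*√1814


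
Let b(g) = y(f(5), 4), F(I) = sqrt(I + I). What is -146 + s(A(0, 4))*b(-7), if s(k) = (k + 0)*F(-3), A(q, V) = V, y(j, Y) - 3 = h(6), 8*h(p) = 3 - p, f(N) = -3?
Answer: -146 + 21*I*sqrt(6)/2 ≈ -146.0 + 25.72*I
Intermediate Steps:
h(p) = 3/8 - p/8 (h(p) = (3 - p)/8 = 3/8 - p/8)
y(j, Y) = 21/8 (y(j, Y) = 3 + (3/8 - 1/8*6) = 3 + (3/8 - 3/4) = 3 - 3/8 = 21/8)
F(I) = sqrt(2)*sqrt(I) (F(I) = sqrt(2*I) = sqrt(2)*sqrt(I))
b(g) = 21/8
s(k) = I*k*sqrt(6) (s(k) = (k + 0)*(sqrt(2)*sqrt(-3)) = k*(sqrt(2)*(I*sqrt(3))) = k*(I*sqrt(6)) = I*k*sqrt(6))
-146 + s(A(0, 4))*b(-7) = -146 + (I*4*sqrt(6))*(21/8) = -146 + (4*I*sqrt(6))*(21/8) = -146 + 21*I*sqrt(6)/2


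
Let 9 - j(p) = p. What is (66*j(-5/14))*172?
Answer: 743556/7 ≈ 1.0622e+5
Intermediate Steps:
j(p) = 9 - p
(66*j(-5/14))*172 = (66*(9 - (-5)/14))*172 = (66*(9 - 1*(-5/14)))*172 = (66*(9 + 5/14))*172 = (66*(131/14))*172 = (4323/7)*172 = 743556/7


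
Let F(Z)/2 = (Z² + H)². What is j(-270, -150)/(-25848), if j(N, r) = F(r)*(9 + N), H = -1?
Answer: 14679945029/1436 ≈ 1.0223e+7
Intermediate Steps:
F(Z) = 2*(-1 + Z²)² (F(Z) = 2*(Z² - 1)² = 2*(-1 + Z²)²)
j(N, r) = 2*(-1 + r²)²*(9 + N) (j(N, r) = (2*(-1 + r²)²)*(9 + N) = 2*(-1 + r²)²*(9 + N))
j(-270, -150)/(-25848) = (2*(-1 + (-150)²)²*(9 - 270))/(-25848) = (2*(-1 + 22500)²*(-261))*(-1/25848) = (2*22499²*(-261))*(-1/25848) = (2*506205001*(-261))*(-1/25848) = -264239010522*(-1/25848) = 14679945029/1436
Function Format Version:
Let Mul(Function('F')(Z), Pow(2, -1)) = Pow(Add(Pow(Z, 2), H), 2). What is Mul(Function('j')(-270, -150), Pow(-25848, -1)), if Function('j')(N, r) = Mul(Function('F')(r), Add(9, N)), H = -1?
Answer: Rational(14679945029, 1436) ≈ 1.0223e+7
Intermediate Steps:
Function('F')(Z) = Mul(2, Pow(Add(-1, Pow(Z, 2)), 2)) (Function('F')(Z) = Mul(2, Pow(Add(Pow(Z, 2), -1), 2)) = Mul(2, Pow(Add(-1, Pow(Z, 2)), 2)))
Function('j')(N, r) = Mul(2, Pow(Add(-1, Pow(r, 2)), 2), Add(9, N)) (Function('j')(N, r) = Mul(Mul(2, Pow(Add(-1, Pow(r, 2)), 2)), Add(9, N)) = Mul(2, Pow(Add(-1, Pow(r, 2)), 2), Add(9, N)))
Mul(Function('j')(-270, -150), Pow(-25848, -1)) = Mul(Mul(2, Pow(Add(-1, Pow(-150, 2)), 2), Add(9, -270)), Pow(-25848, -1)) = Mul(Mul(2, Pow(Add(-1, 22500), 2), -261), Rational(-1, 25848)) = Mul(Mul(2, Pow(22499, 2), -261), Rational(-1, 25848)) = Mul(Mul(2, 506205001, -261), Rational(-1, 25848)) = Mul(-264239010522, Rational(-1, 25848)) = Rational(14679945029, 1436)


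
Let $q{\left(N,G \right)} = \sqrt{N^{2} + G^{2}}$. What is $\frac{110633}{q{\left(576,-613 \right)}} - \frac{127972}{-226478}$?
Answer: $\frac{63986}{113239} + \frac{110633 \sqrt{707545}}{707545} \approx 132.09$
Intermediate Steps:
$q{\left(N,G \right)} = \sqrt{G^{2} + N^{2}}$
$\frac{110633}{q{\left(576,-613 \right)}} - \frac{127972}{-226478} = \frac{110633}{\sqrt{\left(-613\right)^{2} + 576^{2}}} - \frac{127972}{-226478} = \frac{110633}{\sqrt{375769 + 331776}} - - \frac{63986}{113239} = \frac{110633}{\sqrt{707545}} + \frac{63986}{113239} = 110633 \frac{\sqrt{707545}}{707545} + \frac{63986}{113239} = \frac{110633 \sqrt{707545}}{707545} + \frac{63986}{113239} = \frac{63986}{113239} + \frac{110633 \sqrt{707545}}{707545}$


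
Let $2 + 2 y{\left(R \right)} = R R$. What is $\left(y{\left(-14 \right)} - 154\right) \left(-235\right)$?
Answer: $13395$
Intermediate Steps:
$y{\left(R \right)} = -1 + \frac{R^{2}}{2}$ ($y{\left(R \right)} = -1 + \frac{R R}{2} = -1 + \frac{R^{2}}{2}$)
$\left(y{\left(-14 \right)} - 154\right) \left(-235\right) = \left(\left(-1 + \frac{\left(-14\right)^{2}}{2}\right) - 154\right) \left(-235\right) = \left(\left(-1 + \frac{1}{2} \cdot 196\right) - 154\right) \left(-235\right) = \left(\left(-1 + 98\right) - 154\right) \left(-235\right) = \left(97 - 154\right) \left(-235\right) = \left(-57\right) \left(-235\right) = 13395$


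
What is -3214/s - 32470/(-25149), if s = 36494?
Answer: 552065647/458893803 ≈ 1.2030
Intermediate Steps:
-3214/s - 32470/(-25149) = -3214/36494 - 32470/(-25149) = -3214*1/36494 - 32470*(-1/25149) = -1607/18247 + 32470/25149 = 552065647/458893803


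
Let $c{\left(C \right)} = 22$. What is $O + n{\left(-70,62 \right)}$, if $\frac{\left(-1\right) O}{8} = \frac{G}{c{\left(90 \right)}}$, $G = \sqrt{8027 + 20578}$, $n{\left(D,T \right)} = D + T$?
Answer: $-8 - \frac{4 \sqrt{28605}}{11} \approx -69.502$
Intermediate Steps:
$G = \sqrt{28605} \approx 169.13$
$O = - \frac{4 \sqrt{28605}}{11}$ ($O = - 8 \frac{\sqrt{28605}}{22} = - \frac{4 \sqrt{28605}}{11} \approx -61.502$)
$O + n{\left(-70,62 \right)} = - \frac{4 \sqrt{28605}}{11} + \left(-70 + 62\right) = - \frac{4 \sqrt{28605}}{11} - 8 = -8 - \frac{4 \sqrt{28605}}{11}$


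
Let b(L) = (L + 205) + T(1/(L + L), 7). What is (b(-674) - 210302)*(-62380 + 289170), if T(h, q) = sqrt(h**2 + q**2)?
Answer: -47800755090 + 113395*sqrt(89038097)/674 ≈ -4.7799e+10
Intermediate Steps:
b(L) = 205 + L + sqrt(49 + 1/(4*L**2)) (b(L) = (L + 205) + sqrt((1/(L + L))**2 + 7**2) = (205 + L) + sqrt((1/(2*L))**2 + 49) = (205 + L) + sqrt(1/(4*L**2) + 49) = (205 + L) + sqrt(49 + 1/(4*L**2)) = 205 + L + sqrt(49 + 1/(4*L**2)))
(b(-674) - 210302)*(-62380 + 289170) = ((205 - 674 + sqrt(196 + (-674)**(-2))/2) - 210302)*(-62380 + 289170) = ((205 - 674 + sqrt(196 + 1/454276)/2) - 210302)*226790 = ((205 - 674 + sqrt(89038097/454276)/2) - 210302)*226790 = ((205 - 674 + (sqrt(89038097)/674)/2) - 210302)*226790 = ((205 - 674 + sqrt(89038097)/1348) - 210302)*226790 = ((-469 + sqrt(89038097)/1348) - 210302)*226790 = (-210771 + sqrt(89038097)/1348)*226790 = -47800755090 + 113395*sqrt(89038097)/674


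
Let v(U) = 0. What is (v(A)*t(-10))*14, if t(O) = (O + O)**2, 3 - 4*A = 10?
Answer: 0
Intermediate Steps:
A = -7/4 (A = 3/4 - 1/4*10 = 3/4 - 5/2 = -7/4 ≈ -1.7500)
t(O) = 4*O**2 (t(O) = (2*O)**2 = 4*O**2)
(v(A)*t(-10))*14 = (0*(4*(-10)**2))*14 = (0*(4*100))*14 = (0*400)*14 = 0*14 = 0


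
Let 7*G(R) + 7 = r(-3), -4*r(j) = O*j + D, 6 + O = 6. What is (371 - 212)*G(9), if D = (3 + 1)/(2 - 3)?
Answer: -954/7 ≈ -136.29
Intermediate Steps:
O = 0 (O = -6 + 6 = 0)
D = -4 (D = 4/(-1) = 4*(-1) = -4)
r(j) = 1 (r(j) = -(0*j - 4)/4 = -(0 - 4)/4 = -¼*(-4) = 1)
G(R) = -6/7 (G(R) = -1 + (⅐)*1 = -1 + ⅐ = -6/7)
(371 - 212)*G(9) = (371 - 212)*(-6/7) = 159*(-6/7) = -954/7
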